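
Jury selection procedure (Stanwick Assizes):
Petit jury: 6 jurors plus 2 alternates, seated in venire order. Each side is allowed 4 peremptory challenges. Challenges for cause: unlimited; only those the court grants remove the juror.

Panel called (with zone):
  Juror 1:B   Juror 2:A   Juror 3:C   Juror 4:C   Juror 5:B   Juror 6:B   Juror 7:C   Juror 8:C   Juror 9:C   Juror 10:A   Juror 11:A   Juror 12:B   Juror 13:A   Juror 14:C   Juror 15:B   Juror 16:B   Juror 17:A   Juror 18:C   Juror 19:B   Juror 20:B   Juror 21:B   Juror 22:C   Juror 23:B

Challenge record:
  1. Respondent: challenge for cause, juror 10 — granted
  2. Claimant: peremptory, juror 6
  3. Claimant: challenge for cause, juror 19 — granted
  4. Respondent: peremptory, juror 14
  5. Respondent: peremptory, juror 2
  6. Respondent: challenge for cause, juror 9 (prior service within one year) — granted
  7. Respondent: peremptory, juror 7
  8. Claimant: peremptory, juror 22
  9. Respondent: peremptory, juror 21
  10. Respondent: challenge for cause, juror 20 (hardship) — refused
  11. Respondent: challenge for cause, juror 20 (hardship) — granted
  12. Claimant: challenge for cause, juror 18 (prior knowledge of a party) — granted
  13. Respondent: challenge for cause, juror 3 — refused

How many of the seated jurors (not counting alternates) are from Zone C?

3

Removed: #2, #6, #7, #9, #10, #14, #18, #19, #20, #21, #22.
Seated jurors 1–6: #1, #3, #4, #5, #8, #11 (alternates #12, #13 not counted).
Of those, in Zone C: #3, #4, #8 → 3.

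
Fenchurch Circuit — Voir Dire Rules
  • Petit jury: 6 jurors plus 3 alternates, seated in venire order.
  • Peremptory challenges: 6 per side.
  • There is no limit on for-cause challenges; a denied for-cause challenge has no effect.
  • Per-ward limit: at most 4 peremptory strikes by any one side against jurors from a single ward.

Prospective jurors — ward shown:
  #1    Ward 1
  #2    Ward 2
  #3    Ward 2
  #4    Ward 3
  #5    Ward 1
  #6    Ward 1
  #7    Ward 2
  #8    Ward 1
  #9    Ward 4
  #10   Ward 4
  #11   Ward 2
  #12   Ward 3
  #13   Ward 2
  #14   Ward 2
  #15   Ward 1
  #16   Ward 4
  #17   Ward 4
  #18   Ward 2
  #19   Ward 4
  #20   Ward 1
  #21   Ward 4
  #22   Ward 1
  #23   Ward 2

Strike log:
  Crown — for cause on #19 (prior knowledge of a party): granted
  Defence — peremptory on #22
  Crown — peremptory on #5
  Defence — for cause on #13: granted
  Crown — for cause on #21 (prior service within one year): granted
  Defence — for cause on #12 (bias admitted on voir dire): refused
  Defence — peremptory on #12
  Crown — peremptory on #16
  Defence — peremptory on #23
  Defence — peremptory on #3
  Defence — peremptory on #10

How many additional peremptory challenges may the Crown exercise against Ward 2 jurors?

Crown peremptories so far: #5, #16 — 2 of 6 used, 4 left overall.
Against Ward 2: none yet — per-ward cap 4 leaves 4.
Binding limit: min(4, 4) = 4.

4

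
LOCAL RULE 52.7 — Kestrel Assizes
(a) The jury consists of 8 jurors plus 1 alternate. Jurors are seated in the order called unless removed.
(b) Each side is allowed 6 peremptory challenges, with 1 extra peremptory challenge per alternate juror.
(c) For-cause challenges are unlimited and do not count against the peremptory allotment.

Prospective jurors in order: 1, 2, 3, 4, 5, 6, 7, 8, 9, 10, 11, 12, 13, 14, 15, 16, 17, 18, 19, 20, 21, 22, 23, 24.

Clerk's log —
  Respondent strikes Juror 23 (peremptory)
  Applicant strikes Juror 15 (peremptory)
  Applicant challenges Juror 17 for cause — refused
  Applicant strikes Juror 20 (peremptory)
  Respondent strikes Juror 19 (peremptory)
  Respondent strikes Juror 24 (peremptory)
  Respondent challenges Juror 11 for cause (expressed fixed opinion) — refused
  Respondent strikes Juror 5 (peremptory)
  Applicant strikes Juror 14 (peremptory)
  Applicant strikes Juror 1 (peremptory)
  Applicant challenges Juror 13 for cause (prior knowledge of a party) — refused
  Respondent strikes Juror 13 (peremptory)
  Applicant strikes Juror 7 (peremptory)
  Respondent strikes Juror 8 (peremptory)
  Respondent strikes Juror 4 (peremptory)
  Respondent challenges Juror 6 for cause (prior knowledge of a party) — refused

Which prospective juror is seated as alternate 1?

Removed: #1, #4, #5, #7, #8, #13, #14, #15, #19, #20, #23, #24. (#6, #11, #17 stay — for-cause denied.)
Filling seats in venire order through position 9: #2, #3, #6, #9, #10, #11, #12, #16, #17.
So alternate 1 is #17.

17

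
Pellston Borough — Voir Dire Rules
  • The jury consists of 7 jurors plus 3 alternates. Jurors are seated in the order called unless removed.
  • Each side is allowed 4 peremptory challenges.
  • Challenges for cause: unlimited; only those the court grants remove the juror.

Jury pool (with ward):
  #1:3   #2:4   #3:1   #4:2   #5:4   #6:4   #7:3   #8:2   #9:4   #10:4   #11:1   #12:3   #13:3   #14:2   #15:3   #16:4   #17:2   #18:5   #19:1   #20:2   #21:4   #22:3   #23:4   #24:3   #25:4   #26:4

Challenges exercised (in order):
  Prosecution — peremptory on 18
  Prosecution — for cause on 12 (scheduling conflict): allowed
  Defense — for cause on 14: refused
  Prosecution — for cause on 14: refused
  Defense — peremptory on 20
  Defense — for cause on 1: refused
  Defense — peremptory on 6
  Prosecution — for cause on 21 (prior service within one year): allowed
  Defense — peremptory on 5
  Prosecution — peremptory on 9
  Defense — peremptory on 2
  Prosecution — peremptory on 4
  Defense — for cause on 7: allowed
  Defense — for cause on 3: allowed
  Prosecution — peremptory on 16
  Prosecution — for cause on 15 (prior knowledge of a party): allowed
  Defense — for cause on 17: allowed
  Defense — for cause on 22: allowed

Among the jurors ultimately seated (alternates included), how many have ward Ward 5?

Removed: #2, #3, #4, #5, #6, #7, #9, #12, #15, #16, #17, #18, #20, #21, #22.
Seated (10 incl. alternates): #1, #8, #10, #11, #13, #14, #19, #23, #24, #25.
None of those are in Ward 5 → 0.

0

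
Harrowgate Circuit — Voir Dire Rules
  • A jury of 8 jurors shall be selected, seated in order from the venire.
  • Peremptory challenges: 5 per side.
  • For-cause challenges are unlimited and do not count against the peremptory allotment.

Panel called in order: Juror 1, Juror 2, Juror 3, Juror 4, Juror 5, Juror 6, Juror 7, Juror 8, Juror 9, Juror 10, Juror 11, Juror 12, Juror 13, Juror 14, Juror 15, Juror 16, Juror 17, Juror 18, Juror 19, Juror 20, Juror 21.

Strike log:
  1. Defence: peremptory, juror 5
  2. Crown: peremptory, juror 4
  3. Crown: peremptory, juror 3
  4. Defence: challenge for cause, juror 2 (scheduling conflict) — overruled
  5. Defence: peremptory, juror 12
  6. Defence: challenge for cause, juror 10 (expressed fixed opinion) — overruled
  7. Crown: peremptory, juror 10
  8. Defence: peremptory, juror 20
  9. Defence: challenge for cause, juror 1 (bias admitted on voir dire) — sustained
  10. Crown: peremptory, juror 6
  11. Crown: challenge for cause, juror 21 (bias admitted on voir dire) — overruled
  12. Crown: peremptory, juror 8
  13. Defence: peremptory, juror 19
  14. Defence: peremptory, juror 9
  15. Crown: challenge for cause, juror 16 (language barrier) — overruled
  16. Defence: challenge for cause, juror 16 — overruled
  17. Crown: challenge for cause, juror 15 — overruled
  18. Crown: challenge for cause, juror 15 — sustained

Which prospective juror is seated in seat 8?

18

Removed: #1, #3, #4, #5, #6, #8, #9, #10, #12, #15, #19, #20. (#2, #16, #21 stay — for-cause denied.)
Seating in order: seats 1–8 → #2, #7, #11, #13, #14, #16, #17, #18.
So seat 8 is #18.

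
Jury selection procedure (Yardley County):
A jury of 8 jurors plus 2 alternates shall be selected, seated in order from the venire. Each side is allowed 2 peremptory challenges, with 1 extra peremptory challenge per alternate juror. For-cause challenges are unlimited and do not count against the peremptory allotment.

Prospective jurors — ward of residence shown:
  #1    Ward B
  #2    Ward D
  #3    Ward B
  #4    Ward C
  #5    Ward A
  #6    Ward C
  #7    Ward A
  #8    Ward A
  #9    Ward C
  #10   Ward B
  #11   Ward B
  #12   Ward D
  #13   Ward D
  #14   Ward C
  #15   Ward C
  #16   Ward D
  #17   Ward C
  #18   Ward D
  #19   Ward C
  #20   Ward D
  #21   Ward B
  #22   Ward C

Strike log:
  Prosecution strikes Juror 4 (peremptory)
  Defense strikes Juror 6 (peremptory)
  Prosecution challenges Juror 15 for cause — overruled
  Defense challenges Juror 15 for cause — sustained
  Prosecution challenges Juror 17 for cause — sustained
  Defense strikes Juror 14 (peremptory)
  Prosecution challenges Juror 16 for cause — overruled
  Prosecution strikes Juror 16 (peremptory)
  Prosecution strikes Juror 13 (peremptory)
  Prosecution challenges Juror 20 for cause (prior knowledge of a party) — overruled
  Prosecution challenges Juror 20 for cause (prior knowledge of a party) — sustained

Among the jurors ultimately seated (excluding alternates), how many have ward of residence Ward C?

Removed: #4, #6, #13, #14, #15, #16, #17, #20.
Seated jurors 1–8: #1, #2, #3, #5, #7, #8, #9, #10 (alternates #11, #12 not counted).
Of those, in Ward C: #9 → 1.

1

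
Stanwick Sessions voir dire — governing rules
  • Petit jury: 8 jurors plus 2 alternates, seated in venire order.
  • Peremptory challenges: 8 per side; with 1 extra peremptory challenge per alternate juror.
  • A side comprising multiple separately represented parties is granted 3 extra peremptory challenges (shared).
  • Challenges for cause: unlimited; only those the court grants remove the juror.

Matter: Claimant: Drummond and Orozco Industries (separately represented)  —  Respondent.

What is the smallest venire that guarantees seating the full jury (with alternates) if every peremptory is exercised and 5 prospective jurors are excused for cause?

38

Seats to fill: 8 + 2 alternates = 10.
Peremptories — Claimant: 8 + 1×2 + 3 = 13; Respondent: 8 + 1×2 = 10; total 23.
For-cause removals: 5.
Minimum venire: 10 + 23 + 5 = 38.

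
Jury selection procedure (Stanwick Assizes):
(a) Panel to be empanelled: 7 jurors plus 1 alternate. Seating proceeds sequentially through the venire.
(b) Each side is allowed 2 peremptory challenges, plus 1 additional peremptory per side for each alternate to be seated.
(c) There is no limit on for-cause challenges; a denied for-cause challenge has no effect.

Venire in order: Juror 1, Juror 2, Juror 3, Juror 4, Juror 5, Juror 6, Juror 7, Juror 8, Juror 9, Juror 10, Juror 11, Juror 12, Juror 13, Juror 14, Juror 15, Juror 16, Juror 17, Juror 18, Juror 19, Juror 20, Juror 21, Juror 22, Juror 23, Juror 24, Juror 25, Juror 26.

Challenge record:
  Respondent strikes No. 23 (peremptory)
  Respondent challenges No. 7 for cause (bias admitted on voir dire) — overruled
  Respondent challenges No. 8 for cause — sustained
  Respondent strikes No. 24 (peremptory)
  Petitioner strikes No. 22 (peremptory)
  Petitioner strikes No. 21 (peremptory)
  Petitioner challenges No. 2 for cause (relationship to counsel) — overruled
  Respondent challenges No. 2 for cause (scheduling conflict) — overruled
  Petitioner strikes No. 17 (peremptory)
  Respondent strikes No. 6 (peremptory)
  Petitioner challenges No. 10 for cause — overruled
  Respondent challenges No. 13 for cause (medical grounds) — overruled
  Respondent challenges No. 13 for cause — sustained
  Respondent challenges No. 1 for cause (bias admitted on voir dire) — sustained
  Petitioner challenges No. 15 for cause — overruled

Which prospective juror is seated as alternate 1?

Removed: #1, #6, #8, #13, #17, #21, #22, #23, #24. (#2, #7, #10, #15 stay — for-cause denied.)
Seating in order: seats 1–7 → #2, #3, #4, #5, #7, #9, #10; alternates → #11.
So alternate 1 is #11.

11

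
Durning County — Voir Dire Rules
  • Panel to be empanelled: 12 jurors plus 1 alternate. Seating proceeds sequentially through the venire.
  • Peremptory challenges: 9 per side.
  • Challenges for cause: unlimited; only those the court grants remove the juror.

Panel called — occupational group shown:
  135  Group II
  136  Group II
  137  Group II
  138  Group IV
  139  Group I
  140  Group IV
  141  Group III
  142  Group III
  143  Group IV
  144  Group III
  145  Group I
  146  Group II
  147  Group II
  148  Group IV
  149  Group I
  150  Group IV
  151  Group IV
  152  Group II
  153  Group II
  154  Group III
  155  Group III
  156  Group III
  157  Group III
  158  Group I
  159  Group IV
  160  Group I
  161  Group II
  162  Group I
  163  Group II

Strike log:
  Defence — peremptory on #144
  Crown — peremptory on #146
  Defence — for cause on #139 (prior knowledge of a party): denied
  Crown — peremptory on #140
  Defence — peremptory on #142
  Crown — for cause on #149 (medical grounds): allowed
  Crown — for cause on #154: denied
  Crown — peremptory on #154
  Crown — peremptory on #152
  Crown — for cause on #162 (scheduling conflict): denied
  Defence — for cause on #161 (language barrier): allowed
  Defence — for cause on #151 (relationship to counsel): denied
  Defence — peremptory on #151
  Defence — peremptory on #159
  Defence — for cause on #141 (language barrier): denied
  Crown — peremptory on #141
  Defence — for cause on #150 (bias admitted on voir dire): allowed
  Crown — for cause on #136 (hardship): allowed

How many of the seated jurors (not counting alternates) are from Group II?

4

Removed: #136, #140, #141, #142, #144, #146, #149, #150, #151, #152, #154, #159, #161.
Seated jurors 1–12: #135, #137, #138, #139, #143, #145, #147, #148, #153, #155, #156, #157 (alternates #158 not counted).
Of those, in Group II: #135, #137, #147, #153 → 4.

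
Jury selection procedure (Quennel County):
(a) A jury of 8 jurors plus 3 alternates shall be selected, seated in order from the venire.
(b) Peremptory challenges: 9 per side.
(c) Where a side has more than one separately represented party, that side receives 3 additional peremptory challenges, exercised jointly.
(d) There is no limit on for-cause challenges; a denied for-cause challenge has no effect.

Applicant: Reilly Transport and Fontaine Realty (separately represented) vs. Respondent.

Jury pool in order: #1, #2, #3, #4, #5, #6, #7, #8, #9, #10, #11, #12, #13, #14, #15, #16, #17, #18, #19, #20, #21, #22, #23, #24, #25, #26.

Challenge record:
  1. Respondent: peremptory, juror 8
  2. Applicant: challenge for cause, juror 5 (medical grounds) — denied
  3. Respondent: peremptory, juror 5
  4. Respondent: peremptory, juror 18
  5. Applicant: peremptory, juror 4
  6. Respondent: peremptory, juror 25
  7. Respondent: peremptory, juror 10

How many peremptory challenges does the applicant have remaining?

11

Applicant allotment: 9 base + 3 multi-party = 12.
Applicant peremptories used: #4 — 1 (the for-cause on #5 doesn't count).
Remaining: 12 − 1 = 11.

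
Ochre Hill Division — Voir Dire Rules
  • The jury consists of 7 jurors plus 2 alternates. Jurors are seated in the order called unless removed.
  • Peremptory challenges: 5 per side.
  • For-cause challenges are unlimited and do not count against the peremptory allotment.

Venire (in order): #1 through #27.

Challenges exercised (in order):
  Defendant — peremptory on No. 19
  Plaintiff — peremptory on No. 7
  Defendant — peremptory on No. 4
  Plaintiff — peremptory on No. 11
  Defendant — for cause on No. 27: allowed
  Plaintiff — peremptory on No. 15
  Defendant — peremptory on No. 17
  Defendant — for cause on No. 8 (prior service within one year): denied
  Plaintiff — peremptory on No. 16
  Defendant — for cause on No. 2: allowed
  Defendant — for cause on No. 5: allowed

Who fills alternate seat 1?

Removed: #2, #4, #5, #7, #11, #15, #16, #17, #19, #27. (#8 stays — for-cause denied.)
Filling seats in venire order through position 8: #1, #3, #6, #8, #9, #10, #12, #13.
So alternate 1 is #13.

13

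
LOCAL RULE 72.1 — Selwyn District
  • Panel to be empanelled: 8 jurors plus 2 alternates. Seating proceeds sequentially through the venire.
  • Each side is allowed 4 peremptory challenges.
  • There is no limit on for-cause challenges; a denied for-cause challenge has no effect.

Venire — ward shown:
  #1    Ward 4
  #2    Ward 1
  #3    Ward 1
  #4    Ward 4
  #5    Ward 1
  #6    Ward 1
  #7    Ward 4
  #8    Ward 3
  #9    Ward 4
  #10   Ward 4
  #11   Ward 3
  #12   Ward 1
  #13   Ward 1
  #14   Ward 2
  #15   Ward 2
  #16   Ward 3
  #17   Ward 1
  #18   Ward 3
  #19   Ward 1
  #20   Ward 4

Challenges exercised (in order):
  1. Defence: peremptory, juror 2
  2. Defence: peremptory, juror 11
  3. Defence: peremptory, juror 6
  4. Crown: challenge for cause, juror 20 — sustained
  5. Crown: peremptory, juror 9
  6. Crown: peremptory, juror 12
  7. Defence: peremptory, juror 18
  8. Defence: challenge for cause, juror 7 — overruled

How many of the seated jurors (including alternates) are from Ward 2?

2

Removed: #2, #6, #9, #11, #12, #18, #20.
Seated (10 incl. alternates): #1, #3, #4, #5, #7, #8, #10, #13, #14, #15.
Of those, in Ward 2: #14, #15 → 2.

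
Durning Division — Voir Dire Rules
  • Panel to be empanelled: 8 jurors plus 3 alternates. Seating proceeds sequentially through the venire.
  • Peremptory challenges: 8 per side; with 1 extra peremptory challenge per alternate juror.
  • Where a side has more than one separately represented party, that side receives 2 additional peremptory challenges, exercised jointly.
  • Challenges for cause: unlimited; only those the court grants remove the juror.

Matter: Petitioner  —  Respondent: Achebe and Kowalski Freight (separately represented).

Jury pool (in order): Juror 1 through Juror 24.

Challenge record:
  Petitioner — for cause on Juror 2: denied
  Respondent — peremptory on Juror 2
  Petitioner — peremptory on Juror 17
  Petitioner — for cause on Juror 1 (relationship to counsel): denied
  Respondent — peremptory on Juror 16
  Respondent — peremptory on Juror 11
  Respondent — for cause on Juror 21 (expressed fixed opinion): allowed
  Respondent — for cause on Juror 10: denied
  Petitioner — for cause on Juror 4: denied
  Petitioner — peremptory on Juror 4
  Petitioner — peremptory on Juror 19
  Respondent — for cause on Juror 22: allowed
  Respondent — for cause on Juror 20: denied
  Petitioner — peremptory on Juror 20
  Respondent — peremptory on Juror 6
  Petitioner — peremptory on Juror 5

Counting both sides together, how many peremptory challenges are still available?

Petitioner allotment: 8 base + 1 × 3 alternates = 11. Respondent allotment: 8 base + 1 × 3 alternates + 2 multi-party = 13.
Petitioner peremptories used: #17, #4, #19, #20, #5 — 5 (for-cause on #2, #1, #4 don't count).
Respondent peremptories used: #2, #16, #11, #6 — 4 (for-cause on #21, #10, #22, #20 don't count).
Remaining: (11 − 5) + (13 − 4) = 15.

15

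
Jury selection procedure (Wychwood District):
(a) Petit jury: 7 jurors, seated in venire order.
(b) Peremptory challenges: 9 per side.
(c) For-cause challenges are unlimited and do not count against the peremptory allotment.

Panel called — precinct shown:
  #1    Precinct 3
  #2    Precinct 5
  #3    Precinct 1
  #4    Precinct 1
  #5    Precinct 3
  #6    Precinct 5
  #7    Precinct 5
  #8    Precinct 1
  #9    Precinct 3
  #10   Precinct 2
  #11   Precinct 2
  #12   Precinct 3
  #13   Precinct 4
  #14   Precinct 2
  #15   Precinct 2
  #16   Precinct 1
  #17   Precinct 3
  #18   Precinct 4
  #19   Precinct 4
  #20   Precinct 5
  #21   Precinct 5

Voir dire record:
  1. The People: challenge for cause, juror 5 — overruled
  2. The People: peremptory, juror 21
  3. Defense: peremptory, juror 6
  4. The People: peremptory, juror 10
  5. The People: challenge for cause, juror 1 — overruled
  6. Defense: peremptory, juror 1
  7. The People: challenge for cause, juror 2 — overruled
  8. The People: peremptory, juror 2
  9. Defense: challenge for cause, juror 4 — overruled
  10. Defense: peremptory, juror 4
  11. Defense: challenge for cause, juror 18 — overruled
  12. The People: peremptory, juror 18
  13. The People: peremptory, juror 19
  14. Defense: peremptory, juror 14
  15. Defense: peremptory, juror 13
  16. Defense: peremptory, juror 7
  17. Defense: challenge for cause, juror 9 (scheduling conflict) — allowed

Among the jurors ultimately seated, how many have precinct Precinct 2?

Removed: #1, #2, #4, #6, #7, #9, #10, #13, #14, #18, #19, #21.
Seated jurors 1–7: #3, #5, #8, #11, #12, #15, #16.
Of those, in Precinct 2: #11, #15 → 2.

2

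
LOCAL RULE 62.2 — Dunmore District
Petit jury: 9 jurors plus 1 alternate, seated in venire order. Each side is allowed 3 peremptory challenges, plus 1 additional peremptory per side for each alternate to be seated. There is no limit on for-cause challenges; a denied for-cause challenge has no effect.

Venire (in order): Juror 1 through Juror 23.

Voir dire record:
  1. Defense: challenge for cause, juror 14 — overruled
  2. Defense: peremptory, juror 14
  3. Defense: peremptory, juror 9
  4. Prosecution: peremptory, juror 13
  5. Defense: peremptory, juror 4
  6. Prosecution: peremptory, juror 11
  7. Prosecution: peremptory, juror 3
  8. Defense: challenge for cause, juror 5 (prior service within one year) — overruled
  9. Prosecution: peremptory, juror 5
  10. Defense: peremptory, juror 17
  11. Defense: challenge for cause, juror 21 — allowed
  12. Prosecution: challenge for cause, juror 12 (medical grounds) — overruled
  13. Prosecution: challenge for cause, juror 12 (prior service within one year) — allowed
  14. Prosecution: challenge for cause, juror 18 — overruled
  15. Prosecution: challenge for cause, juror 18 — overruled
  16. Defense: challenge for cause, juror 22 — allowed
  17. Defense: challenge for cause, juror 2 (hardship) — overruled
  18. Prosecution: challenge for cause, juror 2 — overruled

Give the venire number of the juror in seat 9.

Removed: #3, #4, #5, #9, #11, #12, #13, #14, #17, #21, #22. (#2, #18 stay — for-cause denied.)
Seating in order: seats 1–9 → #1, #2, #6, #7, #8, #10, #15, #16, #18; alternates → #19.
So seat 9 is #18.

18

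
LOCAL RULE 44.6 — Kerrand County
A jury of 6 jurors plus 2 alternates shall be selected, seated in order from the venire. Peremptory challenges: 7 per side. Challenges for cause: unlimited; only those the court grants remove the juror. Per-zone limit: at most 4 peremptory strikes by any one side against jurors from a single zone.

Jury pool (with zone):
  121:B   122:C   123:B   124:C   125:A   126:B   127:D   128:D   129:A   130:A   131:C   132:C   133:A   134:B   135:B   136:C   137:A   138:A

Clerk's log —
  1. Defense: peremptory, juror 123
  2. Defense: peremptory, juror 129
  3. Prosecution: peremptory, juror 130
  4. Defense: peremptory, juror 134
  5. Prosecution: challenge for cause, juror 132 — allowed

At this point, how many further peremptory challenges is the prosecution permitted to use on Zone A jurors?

Prosecution peremptories so far: #130 — 1 of 7 used, 6 left overall.
Against Zone A: #130 — 1 used; per-zone cap 4 leaves 3.
Binding limit: min(6, 3) = 3.

3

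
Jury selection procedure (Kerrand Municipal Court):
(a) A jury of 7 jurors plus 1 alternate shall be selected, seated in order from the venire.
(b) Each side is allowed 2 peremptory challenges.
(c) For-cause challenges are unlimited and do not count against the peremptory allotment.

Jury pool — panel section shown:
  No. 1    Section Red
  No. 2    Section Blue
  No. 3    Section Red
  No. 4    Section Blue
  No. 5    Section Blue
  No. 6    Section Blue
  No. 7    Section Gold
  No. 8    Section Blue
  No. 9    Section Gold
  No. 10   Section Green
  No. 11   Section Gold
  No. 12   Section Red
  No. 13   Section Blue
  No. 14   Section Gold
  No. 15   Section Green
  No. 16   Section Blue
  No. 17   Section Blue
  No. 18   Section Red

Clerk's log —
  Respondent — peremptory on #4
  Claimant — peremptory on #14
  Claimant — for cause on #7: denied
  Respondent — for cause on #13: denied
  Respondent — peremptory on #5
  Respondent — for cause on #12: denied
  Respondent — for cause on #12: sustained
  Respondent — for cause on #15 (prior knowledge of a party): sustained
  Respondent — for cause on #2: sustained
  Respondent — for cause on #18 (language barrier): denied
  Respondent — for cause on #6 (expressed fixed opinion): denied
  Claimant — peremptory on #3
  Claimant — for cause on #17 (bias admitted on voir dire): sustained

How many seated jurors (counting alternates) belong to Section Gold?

Removed: #2, #3, #4, #5, #12, #14, #15, #17.
Seated (8 incl. alternates): #1, #6, #7, #8, #9, #10, #11, #13.
Of those, in Section Gold: #7, #9, #11 → 3.

3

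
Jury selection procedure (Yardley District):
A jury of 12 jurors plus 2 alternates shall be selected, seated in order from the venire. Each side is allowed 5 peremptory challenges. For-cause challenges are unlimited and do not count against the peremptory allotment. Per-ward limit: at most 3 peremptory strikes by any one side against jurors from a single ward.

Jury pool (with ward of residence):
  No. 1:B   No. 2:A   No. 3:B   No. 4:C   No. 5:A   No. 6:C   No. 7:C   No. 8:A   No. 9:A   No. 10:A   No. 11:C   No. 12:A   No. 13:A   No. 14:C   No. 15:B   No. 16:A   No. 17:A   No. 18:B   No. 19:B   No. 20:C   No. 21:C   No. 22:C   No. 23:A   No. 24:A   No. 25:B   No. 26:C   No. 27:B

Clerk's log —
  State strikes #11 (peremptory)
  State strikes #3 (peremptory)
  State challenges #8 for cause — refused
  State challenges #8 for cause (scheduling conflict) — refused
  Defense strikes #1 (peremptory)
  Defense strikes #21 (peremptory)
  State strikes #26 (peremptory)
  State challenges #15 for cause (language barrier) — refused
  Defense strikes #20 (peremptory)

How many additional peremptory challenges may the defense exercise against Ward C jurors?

1

Defense peremptories so far: #1, #21, #20 — 3 of 5 used, 2 left overall.
Against Ward C: #21, #20 — 2 used; per-ward cap 3 leaves 1.
Binding limit: min(2, 1) = 1.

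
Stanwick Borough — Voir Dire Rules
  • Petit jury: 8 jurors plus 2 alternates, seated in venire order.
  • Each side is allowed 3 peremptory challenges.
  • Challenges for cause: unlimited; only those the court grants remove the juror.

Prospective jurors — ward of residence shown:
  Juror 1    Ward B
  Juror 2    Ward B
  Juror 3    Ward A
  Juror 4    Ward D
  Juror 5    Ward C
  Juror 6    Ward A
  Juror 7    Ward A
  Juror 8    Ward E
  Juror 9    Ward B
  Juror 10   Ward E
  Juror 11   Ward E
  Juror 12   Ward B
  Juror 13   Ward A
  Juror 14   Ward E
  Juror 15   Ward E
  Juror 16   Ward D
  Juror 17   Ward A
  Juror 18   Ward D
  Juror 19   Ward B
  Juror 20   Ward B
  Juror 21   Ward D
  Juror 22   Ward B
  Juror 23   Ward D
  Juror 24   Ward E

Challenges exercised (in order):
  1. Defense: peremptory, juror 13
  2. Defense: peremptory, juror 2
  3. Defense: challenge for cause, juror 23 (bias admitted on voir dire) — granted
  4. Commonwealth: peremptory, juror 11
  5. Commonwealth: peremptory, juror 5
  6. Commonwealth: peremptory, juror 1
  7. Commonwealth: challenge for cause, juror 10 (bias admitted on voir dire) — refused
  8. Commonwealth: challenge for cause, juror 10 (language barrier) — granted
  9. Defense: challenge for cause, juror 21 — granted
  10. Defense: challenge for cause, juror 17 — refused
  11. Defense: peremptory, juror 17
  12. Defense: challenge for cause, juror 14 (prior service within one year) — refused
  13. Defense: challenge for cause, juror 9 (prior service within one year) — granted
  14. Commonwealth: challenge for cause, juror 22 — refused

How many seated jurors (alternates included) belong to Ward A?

3

Removed: #1, #2, #5, #9, #10, #11, #13, #17, #21, #23.
Seated (10 incl. alternates): #3, #4, #6, #7, #8, #12, #14, #15, #16, #18.
Of those, in Ward A: #3, #6, #7 → 3.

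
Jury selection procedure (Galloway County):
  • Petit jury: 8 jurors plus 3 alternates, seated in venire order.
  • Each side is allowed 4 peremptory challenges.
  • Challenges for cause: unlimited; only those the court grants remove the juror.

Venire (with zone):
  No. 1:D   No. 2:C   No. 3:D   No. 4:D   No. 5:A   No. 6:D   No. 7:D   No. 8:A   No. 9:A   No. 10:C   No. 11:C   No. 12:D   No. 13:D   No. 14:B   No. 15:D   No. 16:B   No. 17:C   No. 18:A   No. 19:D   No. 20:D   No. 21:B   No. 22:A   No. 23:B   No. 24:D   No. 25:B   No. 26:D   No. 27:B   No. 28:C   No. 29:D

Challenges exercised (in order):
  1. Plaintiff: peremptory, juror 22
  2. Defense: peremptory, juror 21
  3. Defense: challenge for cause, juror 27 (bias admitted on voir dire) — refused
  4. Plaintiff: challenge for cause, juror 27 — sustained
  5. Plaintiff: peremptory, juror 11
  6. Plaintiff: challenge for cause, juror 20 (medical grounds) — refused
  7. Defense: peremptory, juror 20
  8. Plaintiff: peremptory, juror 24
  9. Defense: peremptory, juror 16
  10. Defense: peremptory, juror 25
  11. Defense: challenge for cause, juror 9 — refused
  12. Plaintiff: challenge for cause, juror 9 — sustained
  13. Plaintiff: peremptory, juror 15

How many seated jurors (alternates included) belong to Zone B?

Removed: #9, #11, #15, #16, #20, #21, #22, #24, #25, #27.
Seated (11 incl. alternates): #1, #2, #3, #4, #5, #6, #7, #8, #10, #12, #13.
None of those are in Zone B → 0.

0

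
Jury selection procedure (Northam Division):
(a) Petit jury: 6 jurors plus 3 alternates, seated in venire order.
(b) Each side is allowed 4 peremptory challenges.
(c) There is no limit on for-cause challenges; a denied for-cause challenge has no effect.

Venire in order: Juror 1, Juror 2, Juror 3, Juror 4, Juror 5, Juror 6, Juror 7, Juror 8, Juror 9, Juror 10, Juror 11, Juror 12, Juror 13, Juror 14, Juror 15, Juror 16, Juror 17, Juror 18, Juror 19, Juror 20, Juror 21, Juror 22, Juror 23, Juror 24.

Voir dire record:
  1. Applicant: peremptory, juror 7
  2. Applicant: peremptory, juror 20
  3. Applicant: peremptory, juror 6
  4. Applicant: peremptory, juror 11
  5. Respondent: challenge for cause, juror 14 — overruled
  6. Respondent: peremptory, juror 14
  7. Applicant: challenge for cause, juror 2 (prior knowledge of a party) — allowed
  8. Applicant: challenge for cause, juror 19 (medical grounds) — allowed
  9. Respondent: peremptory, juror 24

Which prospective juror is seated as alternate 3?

13

Removed: #2, #6, #7, #11, #14, #19, #20, #24.
Seating in order: seats 1–6 → #1, #3, #4, #5, #8, #9; alternates → #10, #12, #13.
So alternate 3 is #13.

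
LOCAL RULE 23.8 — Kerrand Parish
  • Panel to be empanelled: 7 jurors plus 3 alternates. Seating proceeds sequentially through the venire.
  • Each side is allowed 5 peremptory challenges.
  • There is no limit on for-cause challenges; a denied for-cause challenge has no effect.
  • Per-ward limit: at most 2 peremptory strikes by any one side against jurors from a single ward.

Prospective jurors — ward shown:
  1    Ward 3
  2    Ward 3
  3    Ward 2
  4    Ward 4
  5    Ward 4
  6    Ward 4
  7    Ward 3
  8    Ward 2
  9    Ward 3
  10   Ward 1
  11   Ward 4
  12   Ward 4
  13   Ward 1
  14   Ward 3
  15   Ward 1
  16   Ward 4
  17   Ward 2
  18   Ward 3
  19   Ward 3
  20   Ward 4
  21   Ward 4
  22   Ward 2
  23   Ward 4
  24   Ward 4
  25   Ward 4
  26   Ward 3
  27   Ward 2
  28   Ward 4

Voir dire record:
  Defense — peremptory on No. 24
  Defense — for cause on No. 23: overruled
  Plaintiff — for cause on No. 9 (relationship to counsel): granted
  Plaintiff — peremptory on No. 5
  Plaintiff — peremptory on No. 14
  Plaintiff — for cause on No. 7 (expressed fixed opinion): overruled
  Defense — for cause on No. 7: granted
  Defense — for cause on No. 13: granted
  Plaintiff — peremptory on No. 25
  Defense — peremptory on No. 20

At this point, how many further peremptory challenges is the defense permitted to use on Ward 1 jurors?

2

Defense peremptories so far: #24, #20 — 2 of 5 used, 3 left overall.
Against Ward 1: none yet — per-ward cap 2 leaves 2.
Binding limit: min(3, 2) = 2.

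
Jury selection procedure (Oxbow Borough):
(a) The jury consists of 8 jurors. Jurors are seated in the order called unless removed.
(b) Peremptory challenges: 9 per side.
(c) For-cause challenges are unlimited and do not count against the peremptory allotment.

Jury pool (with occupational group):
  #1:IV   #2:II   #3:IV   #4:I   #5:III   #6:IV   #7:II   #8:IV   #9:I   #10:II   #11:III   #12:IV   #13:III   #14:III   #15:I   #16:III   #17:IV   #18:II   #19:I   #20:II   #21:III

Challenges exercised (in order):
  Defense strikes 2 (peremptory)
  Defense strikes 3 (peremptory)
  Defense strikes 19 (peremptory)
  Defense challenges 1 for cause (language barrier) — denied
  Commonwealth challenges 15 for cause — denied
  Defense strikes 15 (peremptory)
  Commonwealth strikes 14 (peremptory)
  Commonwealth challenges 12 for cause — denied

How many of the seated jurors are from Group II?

Removed: #2, #3, #14, #15, #19.
Seated jurors 1–8: #1, #4, #5, #6, #7, #8, #9, #10.
Of those, in Group II: #7, #10 → 2.

2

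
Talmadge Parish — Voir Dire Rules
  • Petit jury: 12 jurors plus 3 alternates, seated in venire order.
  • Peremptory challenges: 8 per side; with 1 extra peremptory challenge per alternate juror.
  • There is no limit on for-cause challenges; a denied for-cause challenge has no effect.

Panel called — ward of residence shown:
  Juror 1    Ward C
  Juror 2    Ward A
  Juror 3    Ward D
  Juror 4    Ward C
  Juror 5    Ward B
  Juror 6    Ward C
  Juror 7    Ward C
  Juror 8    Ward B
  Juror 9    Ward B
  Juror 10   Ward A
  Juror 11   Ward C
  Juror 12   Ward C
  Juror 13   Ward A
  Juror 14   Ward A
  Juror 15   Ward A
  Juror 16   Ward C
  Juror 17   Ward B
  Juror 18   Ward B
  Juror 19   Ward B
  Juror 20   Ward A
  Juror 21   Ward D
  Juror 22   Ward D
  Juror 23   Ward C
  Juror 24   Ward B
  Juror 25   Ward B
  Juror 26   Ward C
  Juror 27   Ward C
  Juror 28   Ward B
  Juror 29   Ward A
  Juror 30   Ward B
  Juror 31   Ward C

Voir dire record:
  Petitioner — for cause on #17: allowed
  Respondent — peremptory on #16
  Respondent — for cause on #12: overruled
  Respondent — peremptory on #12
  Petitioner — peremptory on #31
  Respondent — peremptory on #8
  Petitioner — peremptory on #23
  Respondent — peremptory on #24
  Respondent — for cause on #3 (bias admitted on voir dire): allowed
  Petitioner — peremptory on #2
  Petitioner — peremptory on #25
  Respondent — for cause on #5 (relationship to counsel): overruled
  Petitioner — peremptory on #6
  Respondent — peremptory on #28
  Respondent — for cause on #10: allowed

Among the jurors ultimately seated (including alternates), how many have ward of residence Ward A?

4

Removed: #2, #3, #6, #8, #10, #12, #16, #17, #23, #24, #25, #28, #31.
Seated (15 incl. alternates): #1, #4, #5, #7, #9, #11, #13, #14, #15, #18, #19, #20, #21, #22, #26.
Of those, in Ward A: #13, #14, #15, #20 → 4.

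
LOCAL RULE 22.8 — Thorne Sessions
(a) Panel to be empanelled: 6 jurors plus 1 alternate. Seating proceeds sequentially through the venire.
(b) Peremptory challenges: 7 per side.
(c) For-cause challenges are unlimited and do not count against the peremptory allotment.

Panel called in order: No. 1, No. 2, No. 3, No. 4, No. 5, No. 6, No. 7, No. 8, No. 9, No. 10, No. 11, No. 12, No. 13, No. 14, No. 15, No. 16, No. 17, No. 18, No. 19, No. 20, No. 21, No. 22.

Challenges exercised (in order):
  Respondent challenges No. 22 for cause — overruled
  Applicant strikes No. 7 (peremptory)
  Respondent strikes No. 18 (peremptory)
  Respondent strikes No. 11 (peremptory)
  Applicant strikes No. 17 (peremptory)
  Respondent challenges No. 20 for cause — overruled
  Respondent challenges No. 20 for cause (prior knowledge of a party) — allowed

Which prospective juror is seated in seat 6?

Removed: #7, #11, #17, #18, #20. (#22 stays — for-cause denied.)
Seating in order: seats 1–6 → #1, #2, #3, #4, #5, #6; alternates → #8.
So seat 6 is #6.

6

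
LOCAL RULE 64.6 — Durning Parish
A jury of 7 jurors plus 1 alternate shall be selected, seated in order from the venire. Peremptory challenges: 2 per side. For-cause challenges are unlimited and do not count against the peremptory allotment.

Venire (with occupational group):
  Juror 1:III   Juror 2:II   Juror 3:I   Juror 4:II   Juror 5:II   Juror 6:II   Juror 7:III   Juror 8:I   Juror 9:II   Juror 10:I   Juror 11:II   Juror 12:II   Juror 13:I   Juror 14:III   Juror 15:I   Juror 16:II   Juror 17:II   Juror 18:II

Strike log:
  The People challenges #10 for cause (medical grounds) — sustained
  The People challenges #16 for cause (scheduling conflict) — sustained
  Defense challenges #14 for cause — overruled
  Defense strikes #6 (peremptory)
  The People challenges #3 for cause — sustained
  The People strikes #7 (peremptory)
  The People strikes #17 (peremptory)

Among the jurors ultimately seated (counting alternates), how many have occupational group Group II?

Removed: #3, #6, #7, #10, #16, #17.
Seated (8 incl. alternates): #1, #2, #4, #5, #8, #9, #11, #12.
Of those, in Group II: #2, #4, #5, #9, #11, #12 → 6.

6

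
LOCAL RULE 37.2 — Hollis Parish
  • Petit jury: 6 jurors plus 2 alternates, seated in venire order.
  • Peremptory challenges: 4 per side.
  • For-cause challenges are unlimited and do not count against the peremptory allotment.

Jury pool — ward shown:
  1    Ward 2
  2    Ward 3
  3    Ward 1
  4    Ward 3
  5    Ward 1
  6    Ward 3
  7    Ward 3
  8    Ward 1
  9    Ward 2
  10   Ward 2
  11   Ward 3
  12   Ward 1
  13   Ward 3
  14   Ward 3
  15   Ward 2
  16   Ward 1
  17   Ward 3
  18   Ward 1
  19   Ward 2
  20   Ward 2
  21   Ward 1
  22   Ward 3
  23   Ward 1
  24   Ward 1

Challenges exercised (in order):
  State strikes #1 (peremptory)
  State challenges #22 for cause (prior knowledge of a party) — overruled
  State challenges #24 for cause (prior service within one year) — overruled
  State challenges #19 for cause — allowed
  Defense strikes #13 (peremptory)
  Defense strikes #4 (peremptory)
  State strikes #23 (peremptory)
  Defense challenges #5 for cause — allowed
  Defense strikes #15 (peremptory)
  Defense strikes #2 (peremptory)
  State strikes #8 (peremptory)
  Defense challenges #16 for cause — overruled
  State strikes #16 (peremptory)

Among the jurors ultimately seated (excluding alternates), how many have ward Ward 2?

Removed: #1, #2, #4, #5, #8, #13, #15, #16, #19, #23.
Seated jurors 1–6: #3, #6, #7, #9, #10, #11 (alternates #12, #14 not counted).
Of those, in Ward 2: #9, #10 → 2.

2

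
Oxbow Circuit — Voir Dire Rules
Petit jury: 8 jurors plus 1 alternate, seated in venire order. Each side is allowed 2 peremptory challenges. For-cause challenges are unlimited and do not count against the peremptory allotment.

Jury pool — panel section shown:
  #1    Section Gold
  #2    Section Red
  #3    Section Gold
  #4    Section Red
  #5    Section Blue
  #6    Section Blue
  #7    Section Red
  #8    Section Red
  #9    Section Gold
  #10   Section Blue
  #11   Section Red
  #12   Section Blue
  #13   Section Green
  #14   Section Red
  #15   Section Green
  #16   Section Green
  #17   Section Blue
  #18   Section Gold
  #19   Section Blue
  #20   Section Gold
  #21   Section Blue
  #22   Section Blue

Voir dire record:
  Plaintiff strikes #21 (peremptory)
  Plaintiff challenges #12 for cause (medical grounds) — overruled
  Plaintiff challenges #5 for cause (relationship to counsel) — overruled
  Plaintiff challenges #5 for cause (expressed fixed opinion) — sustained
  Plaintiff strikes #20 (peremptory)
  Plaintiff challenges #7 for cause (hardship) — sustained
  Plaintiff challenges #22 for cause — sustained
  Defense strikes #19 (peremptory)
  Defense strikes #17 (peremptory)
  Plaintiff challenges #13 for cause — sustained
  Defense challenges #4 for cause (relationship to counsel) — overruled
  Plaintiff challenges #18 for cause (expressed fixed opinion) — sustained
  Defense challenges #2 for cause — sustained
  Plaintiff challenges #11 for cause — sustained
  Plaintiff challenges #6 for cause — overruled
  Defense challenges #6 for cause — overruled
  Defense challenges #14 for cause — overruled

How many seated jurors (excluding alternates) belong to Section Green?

Removed: #2, #5, #7, #11, #13, #17, #18, #19, #20, #21, #22.
Seated jurors 1–8: #1, #3, #4, #6, #8, #9, #10, #12 (alternates #14 not counted).
None of those are in Section Green → 0.

0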